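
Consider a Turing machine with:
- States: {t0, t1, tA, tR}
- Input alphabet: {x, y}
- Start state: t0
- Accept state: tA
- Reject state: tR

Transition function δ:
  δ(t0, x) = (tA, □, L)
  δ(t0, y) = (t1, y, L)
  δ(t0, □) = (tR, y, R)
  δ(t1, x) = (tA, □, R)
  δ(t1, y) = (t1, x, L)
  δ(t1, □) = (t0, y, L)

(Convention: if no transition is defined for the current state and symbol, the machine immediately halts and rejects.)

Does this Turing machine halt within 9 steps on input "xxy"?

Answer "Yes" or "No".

Execution trace:
Initial: [t0]xxy
Step 1: δ(t0, x) = (tA, □, L) → [tA]□□xy

The machine reaches the accept state tA and halts.
The machine halted after 1 step (within the 9-step bound).

Answer: Yes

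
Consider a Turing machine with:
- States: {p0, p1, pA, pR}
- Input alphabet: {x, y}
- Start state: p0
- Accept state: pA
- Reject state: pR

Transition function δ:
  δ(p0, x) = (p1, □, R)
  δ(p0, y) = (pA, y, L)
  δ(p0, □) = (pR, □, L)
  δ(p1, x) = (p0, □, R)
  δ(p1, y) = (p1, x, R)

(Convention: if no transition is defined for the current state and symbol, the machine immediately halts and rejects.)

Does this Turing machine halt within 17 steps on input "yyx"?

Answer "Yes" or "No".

Execution trace:
Initial: [p0]yyx
Step 1: δ(p0, y) = (pA, y, L) → [pA]□yyx

The machine reaches the accept state pA and halts.
The machine halted after 1 step (within the 17-step bound).

Answer: Yes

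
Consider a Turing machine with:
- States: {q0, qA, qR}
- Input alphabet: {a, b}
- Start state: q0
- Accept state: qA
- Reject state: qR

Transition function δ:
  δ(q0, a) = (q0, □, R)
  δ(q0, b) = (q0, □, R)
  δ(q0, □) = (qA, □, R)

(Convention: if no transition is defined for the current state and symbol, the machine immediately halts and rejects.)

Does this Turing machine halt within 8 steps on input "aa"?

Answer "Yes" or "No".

Execution trace:
Initial: [q0]aa
Step 1: δ(q0, a) = (q0, □, R) → □[q0]a
Step 2: δ(q0, a) = (q0, □, R) → □□[q0]□
Step 3: δ(q0, □) = (qA, □, R) → □□□[qA]□

The machine reaches the accept state qA and halts.
The machine halted after 3 steps (within the 8-step bound).

Answer: Yes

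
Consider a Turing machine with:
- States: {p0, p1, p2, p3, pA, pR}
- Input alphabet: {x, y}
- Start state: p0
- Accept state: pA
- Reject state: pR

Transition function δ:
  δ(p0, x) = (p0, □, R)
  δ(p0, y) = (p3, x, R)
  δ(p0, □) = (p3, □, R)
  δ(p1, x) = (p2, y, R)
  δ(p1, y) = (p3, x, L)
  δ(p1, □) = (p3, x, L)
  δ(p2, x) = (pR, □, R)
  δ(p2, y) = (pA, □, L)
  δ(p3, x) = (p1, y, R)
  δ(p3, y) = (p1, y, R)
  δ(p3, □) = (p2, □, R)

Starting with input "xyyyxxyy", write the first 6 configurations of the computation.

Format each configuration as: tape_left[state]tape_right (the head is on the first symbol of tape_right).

Transitions applied:
Step 1: δ(p0, x) = (p0, □, R)
Step 2: δ(p0, y) = (p3, x, R)
Step 3: δ(p3, y) = (p1, y, R)
Step 4: δ(p1, y) = (p3, x, L)
Step 5: δ(p3, y) = (p1, y, R)

The first 6 configurations are:
[p0]xyyyxxyy ⊢ □[p0]yyyxxyy ⊢ □x[p3]yyxxyy ⊢ □xy[p1]yxxyy ⊢ □x[p3]yxxxyy ⊢ □xy[p1]xxxyy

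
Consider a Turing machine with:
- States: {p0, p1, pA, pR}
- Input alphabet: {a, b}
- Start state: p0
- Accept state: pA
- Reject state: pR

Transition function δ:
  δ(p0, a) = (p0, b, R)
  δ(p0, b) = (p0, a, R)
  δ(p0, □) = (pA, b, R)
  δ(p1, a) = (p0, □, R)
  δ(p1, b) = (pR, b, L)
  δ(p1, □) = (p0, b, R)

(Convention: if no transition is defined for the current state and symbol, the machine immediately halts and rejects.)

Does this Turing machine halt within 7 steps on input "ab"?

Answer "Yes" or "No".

Execution trace:
Initial: [p0]ab
Step 1: δ(p0, a) = (p0, b, R) → b[p0]b
Step 2: δ(p0, b) = (p0, a, R) → ba[p0]□
Step 3: δ(p0, □) = (pA, b, R) → bab[pA]□

The machine reaches the accept state pA and halts.
The machine halted after 3 steps (within the 7-step bound).

Answer: Yes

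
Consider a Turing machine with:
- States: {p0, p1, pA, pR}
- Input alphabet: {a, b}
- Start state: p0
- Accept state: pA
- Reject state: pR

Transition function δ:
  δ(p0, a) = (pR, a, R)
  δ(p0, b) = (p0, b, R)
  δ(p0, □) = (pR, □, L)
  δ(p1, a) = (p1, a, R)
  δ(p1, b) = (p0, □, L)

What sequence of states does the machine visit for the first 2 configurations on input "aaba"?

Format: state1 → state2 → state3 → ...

Execution trace:
Initial: [p0]aaba
Step 1: δ(p0, a) = (pR, a, R) → a[pR]aba

The machine reaches the reject state pR and halts.

State sequence: p0 → pR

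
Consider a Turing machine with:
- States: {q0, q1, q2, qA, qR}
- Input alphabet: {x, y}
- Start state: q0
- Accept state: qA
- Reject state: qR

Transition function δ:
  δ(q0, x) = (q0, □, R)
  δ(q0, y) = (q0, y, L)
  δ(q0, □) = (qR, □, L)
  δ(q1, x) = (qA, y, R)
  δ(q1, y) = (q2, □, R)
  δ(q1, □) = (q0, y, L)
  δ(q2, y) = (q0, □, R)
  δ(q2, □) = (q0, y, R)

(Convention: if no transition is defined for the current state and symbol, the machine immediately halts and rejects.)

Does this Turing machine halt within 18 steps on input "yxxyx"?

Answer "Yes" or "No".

Execution trace:
Initial: [q0]yxxyx
Step 1: δ(q0, y) = (q0, y, L) → [q0]□yxxyx
Step 2: δ(q0, □) = (qR, □, L) → [qR]□□yxxyx

The machine reaches the reject state qR and halts.
The machine halted after 2 steps (within the 18-step bound).

Answer: Yes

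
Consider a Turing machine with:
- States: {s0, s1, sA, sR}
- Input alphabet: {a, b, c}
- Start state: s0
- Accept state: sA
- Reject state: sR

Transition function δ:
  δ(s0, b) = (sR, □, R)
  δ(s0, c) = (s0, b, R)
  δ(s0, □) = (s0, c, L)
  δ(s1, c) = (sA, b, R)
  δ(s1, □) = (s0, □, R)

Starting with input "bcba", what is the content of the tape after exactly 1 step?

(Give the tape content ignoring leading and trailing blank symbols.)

Execution trace:
Initial: [s0]bcba
Step 1: δ(s0, b) = (sR, □, R) → □[sR]cba

The machine reaches the reject state sR and halts.

After 1 step, the tape (ignoring leading/trailing blanks) is: cba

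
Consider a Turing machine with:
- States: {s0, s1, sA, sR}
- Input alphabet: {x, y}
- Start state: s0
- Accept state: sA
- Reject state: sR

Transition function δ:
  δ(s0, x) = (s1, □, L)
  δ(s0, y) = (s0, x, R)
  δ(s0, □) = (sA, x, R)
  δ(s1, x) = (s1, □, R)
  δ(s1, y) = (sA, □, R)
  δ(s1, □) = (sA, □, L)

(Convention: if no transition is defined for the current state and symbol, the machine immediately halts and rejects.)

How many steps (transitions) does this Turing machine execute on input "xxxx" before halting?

Execution trace:
Initial: [s0]xxxx
Step 1: δ(s0, x) = (s1, □, L) → [s1]□□xxx
Step 2: δ(s1, □) = (sA, □, L) → [sA]□□□xxx

The machine reaches the accept state sA and halts.

The machine executed 2 steps before halting.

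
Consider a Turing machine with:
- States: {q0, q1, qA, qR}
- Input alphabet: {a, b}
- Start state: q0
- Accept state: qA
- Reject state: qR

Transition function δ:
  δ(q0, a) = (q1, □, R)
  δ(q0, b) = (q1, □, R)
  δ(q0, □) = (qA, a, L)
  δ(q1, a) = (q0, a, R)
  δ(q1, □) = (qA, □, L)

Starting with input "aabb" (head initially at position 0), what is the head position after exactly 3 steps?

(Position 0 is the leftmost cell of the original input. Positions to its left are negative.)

Execution trace (head position shown):
Step 0: [q0]aabb  (head at position 0)
Step 1: move right → □[q1]abb  (head at position 1)
Step 2: move right → □a[q0]bb  (head at position 2)
Step 3: move right → □a□[q1]b  (head at position 3)

After 3 steps, the head is at position 3.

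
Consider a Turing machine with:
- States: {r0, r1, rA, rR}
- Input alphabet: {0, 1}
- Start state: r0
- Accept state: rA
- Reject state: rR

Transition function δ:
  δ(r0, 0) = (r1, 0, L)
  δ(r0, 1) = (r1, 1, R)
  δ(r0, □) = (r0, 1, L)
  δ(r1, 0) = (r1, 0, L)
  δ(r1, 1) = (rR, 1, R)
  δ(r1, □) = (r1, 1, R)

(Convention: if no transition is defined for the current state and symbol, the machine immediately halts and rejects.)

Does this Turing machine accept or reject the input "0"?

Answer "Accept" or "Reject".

Execution trace:
Initial: [r0]0
Step 1: δ(r0, 0) = (r1, 0, L) → [r1]□0
Step 2: δ(r1, □) = (r1, 1, R) → 1[r1]0
Step 3: δ(r1, 0) = (r1, 0, L) → [r1]10
Step 4: δ(r1, 1) = (rR, 1, R) → 1[rR]0

The machine reaches the reject state rR and halts.

Answer: Reject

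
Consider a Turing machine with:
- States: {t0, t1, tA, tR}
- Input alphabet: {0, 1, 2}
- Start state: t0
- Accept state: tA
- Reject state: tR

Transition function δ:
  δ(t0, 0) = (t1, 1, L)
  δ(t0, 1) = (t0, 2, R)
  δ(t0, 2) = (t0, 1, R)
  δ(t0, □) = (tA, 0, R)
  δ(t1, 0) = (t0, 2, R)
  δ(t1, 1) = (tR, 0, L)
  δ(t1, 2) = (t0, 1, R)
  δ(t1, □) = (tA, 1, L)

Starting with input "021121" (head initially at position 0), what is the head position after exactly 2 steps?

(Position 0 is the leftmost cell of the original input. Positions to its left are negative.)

Execution trace (head position shown):
Step 0: [t0]021121  (head at position 0)
Step 1: move left → [t1]□121121  (head at position -1)
Step 2: move left → [tA]□1121121  (head at position -2)

After 2 steps, the head is at position -2.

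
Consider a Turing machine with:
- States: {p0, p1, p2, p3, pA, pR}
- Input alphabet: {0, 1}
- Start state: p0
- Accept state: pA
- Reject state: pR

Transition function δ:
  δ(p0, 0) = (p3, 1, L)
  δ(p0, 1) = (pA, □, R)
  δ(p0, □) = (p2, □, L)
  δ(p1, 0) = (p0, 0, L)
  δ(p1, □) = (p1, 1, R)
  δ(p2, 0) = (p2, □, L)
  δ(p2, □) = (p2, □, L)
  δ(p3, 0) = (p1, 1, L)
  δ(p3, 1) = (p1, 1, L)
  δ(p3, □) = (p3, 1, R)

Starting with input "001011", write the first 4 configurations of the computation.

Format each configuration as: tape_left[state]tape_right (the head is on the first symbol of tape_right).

Transitions applied:
Step 1: δ(p0, 0) = (p3, 1, L)
Step 2: δ(p3, □) = (p3, 1, R)
Step 3: δ(p3, 1) = (p1, 1, L)

The first 4 configurations are:
[p0]001011 ⊢ [p3]□101011 ⊢ 1[p3]101011 ⊢ [p1]1101011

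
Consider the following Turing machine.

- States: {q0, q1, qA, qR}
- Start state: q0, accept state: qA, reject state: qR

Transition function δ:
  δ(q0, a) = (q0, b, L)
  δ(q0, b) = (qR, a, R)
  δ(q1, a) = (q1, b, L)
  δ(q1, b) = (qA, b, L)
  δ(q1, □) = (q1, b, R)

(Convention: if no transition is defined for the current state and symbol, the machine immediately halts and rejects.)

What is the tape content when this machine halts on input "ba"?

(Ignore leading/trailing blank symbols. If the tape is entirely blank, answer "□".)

Execution trace:
Initial: [q0]ba
Step 1: δ(q0, b) = (qR, a, R) → a[qR]a

The machine reaches the reject state qR and halts.

Final tape (ignoring leading/trailing blanks): aa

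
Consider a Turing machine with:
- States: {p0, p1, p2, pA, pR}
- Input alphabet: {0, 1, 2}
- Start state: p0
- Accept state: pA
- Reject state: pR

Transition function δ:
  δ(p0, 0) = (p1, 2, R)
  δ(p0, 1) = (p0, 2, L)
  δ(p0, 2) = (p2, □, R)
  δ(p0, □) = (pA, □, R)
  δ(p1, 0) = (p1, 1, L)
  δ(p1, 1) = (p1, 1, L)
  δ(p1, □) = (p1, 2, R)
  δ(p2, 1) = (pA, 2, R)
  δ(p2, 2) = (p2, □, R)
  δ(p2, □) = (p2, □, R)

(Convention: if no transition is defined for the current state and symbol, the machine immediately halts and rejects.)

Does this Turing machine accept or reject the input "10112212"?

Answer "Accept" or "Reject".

Execution trace:
Initial: [p0]10112212
Step 1: δ(p0, 1) = (p0, 2, L) → [p0]□20112212
Step 2: δ(p0, □) = (pA, □, R) → □[pA]20112212

The machine reaches the accept state pA and halts.

Answer: Accept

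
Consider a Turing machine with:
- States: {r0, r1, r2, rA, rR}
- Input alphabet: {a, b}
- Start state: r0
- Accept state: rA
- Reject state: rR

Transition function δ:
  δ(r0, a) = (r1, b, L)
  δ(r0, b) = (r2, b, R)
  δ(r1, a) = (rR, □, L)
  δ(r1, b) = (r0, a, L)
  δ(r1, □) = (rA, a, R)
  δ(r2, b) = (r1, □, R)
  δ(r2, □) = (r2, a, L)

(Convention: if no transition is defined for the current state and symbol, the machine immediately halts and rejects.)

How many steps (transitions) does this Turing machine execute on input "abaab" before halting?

Execution trace:
Initial: [r0]abaab
Step 1: δ(r0, a) = (r1, b, L) → [r1]□bbaab
Step 2: δ(r1, □) = (rA, a, R) → a[rA]bbaab

The machine reaches the accept state rA and halts.

The machine executed 2 steps before halting.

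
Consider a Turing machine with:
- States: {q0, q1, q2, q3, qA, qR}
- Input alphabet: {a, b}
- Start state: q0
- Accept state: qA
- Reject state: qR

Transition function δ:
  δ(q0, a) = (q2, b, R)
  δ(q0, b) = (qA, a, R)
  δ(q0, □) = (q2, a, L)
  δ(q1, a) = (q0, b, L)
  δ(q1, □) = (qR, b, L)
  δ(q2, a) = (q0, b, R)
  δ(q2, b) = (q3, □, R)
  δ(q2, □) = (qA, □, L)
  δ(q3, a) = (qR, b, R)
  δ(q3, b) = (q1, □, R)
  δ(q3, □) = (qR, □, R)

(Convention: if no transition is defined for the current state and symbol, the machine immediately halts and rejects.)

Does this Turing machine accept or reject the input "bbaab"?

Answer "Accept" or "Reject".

Execution trace:
Initial: [q0]bbaab
Step 1: δ(q0, b) = (qA, a, R) → a[qA]baab

The machine reaches the accept state qA and halts.

Answer: Accept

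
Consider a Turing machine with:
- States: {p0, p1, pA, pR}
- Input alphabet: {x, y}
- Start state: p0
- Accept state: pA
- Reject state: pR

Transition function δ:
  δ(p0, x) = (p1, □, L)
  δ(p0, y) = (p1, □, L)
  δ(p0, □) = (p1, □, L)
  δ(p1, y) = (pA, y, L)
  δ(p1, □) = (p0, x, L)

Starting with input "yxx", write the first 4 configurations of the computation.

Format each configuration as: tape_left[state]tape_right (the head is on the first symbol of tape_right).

Transitions applied:
Step 1: δ(p0, y) = (p1, □, L)
Step 2: δ(p1, □) = (p0, x, L)
Step 3: δ(p0, □) = (p1, □, L)

The first 4 configurations are:
[p0]yxx ⊢ [p1]□□xx ⊢ [p0]□x□xx ⊢ [p1]□□x□xx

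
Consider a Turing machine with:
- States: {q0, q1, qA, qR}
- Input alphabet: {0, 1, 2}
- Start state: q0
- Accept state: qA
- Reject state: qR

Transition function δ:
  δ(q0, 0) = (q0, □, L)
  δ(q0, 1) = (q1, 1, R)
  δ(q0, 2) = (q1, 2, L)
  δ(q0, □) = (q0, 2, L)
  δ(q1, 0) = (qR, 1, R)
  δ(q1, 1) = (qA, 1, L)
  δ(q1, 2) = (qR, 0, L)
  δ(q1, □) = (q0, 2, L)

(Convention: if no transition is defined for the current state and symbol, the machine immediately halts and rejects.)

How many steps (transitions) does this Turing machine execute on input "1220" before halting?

Execution trace:
Initial: [q0]1220
Step 1: δ(q0, 1) = (q1, 1, R) → 1[q1]220
Step 2: δ(q1, 2) = (qR, 0, L) → [qR]1020

The machine reaches the reject state qR and halts.

The machine executed 2 steps before halting.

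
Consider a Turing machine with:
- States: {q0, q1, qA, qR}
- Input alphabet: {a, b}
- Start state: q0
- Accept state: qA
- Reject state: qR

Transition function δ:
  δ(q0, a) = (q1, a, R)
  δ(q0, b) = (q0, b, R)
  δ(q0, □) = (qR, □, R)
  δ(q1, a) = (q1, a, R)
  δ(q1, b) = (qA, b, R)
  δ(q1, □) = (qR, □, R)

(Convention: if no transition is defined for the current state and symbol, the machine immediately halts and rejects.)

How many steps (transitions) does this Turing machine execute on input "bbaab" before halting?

Execution trace:
Initial: [q0]bbaab
Step 1: δ(q0, b) = (q0, b, R) → b[q0]baab
Step 2: δ(q0, b) = (q0, b, R) → bb[q0]aab
Step 3: δ(q0, a) = (q1, a, R) → bba[q1]ab
Step 4: δ(q1, a) = (q1, a, R) → bbaa[q1]b
Step 5: δ(q1, b) = (qA, b, R) → bbaab[qA]□

The machine reaches the accept state qA and halts.

The machine executed 5 steps before halting.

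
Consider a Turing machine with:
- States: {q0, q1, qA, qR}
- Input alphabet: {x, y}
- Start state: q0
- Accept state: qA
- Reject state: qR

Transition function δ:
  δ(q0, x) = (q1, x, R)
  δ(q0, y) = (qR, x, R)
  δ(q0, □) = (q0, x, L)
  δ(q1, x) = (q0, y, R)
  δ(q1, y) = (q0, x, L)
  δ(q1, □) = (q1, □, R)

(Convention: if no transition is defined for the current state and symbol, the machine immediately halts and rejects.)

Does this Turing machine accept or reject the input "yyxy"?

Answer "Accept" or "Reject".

Execution trace:
Initial: [q0]yyxy
Step 1: δ(q0, y) = (qR, x, R) → x[qR]yxy

The machine reaches the reject state qR and halts.

Answer: Reject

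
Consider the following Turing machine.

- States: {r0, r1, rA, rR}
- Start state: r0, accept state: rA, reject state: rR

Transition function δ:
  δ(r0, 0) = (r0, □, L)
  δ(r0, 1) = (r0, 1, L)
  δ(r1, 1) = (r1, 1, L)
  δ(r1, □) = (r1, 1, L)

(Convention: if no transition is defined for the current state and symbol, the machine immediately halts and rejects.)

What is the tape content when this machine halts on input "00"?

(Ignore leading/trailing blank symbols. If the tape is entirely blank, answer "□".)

Execution trace:
Initial: [r0]00
Step 1: δ(r0, 0) = (r0, □, L) → [r0]□□0

No transition is defined for δ(r0, □). By convention the machine halts and rejects.

Final tape (ignoring leading/trailing blanks): 0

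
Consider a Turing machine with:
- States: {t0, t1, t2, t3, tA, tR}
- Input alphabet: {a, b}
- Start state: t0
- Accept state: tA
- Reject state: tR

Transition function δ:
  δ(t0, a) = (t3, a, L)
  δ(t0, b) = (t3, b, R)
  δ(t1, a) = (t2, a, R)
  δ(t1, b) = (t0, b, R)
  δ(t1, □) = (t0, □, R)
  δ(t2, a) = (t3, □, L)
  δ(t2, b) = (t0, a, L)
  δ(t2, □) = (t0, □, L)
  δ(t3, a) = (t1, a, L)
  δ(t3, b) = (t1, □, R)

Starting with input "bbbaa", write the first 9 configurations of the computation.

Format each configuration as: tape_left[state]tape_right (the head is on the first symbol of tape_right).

Transitions applied:
Step 1: δ(t0, b) = (t3, b, R)
Step 2: δ(t3, b) = (t1, □, R)
Step 3: δ(t1, b) = (t0, b, R)
Step 4: δ(t0, a) = (t3, a, L)
Step 5: δ(t3, b) = (t1, □, R)
Step 6: δ(t1, a) = (t2, a, R)
Step 7: δ(t2, a) = (t3, □, L)
Step 8: δ(t3, a) = (t1, a, L)

The first 9 configurations are:
[t0]bbbaa ⊢ b[t3]bbaa ⊢ b□[t1]baa ⊢ b□b[t0]aa ⊢ b□[t3]baa ⊢ b□□[t1]aa ⊢ b□□a[t2]a ⊢ b□□[t3]a□ ⊢ b□[t1]□a□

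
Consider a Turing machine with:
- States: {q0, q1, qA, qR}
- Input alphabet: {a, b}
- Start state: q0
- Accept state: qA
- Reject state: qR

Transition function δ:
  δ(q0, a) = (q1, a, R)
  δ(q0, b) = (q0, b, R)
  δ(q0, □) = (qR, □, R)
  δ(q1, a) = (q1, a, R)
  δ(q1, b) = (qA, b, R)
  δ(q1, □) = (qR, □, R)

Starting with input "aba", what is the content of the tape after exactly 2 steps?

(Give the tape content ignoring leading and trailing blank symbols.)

Execution trace:
Initial: [q0]aba
Step 1: δ(q0, a) = (q1, a, R) → a[q1]ba
Step 2: δ(q1, b) = (qA, b, R) → ab[qA]a

The machine reaches the accept state qA and halts.

After 2 steps, the tape (ignoring leading/trailing blanks) is: aba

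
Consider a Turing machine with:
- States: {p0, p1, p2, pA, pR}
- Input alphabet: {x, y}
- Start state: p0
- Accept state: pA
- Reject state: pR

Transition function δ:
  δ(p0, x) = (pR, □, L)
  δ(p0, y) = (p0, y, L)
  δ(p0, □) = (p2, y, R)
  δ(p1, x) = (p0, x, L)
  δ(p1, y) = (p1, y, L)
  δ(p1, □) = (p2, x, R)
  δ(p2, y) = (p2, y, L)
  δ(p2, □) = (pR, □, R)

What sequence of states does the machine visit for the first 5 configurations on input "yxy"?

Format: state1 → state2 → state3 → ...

Execution trace:
Initial: [p0]yxy
Step 1: δ(p0, y) = (p0, y, L) → [p0]□yxy
Step 2: δ(p0, □) = (p2, y, R) → y[p2]yxy
Step 3: δ(p2, y) = (p2, y, L) → [p2]yyxy
Step 4: δ(p2, y) = (p2, y, L) → [p2]□yyxy

State sequence: p0 → p0 → p2 → p2 → p2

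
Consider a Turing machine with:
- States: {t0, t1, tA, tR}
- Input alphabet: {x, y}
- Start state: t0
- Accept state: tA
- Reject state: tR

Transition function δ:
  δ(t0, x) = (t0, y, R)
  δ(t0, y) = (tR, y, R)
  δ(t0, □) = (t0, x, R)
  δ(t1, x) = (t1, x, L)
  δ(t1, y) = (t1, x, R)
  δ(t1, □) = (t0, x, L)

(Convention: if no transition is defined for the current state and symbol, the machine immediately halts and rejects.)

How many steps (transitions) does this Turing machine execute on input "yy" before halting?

Execution trace:
Initial: [t0]yy
Step 1: δ(t0, y) = (tR, y, R) → y[tR]y

The machine reaches the reject state tR and halts.

The machine executed 1 step before halting.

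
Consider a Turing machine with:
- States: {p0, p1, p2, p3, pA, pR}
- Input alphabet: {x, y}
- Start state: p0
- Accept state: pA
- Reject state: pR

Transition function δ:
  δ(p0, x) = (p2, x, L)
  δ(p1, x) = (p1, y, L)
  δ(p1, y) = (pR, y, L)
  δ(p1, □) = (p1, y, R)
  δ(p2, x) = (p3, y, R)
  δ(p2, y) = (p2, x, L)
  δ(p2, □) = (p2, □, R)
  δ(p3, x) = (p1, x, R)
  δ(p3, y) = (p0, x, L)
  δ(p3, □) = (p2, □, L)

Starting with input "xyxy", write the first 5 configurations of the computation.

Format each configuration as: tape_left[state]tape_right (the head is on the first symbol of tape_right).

Transitions applied:
Step 1: δ(p0, x) = (p2, x, L)
Step 2: δ(p2, □) = (p2, □, R)
Step 3: δ(p2, x) = (p3, y, R)
Step 4: δ(p3, y) = (p0, x, L)

The first 5 configurations are:
[p0]xyxy ⊢ [p2]□xyxy ⊢ □[p2]xyxy ⊢ □y[p3]yxy ⊢ □[p0]yxxy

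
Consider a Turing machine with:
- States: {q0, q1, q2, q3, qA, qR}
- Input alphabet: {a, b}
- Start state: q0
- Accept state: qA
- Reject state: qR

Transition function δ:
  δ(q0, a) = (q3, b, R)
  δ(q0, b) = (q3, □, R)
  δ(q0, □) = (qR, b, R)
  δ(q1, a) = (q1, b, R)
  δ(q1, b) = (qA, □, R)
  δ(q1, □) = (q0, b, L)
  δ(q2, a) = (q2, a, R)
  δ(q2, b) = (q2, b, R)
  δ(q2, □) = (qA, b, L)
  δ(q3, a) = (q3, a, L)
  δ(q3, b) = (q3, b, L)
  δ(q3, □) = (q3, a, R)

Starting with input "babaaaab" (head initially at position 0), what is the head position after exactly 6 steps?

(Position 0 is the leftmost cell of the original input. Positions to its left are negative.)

Execution trace (head position shown):
Step 0: [q0]babaaaab  (head at position 0)
Step 1: move right → □[q3]abaaaab  (head at position 1)
Step 2: move left → [q3]□abaaaab  (head at position 0)
Step 3: move right → a[q3]abaaaab  (head at position 1)
Step 4: move left → [q3]aabaaaab  (head at position 0)
Step 5: move left → [q3]□aabaaaab  (head at position -1)
Step 6: move right → a[q3]aabaaaab  (head at position 0)

After 6 steps, the head is at position 0.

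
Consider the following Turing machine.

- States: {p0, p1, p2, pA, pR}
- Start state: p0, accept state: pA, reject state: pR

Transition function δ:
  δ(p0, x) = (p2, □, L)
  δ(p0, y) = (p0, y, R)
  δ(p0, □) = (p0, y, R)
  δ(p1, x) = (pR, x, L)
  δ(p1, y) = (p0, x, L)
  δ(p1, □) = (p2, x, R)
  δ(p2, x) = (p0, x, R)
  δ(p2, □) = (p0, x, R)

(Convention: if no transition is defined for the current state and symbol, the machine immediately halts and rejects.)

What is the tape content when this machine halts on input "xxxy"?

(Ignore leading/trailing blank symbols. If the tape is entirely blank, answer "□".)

Execution trace:
Initial: [p0]xxxy
Step 1: δ(p0, x) = (p2, □, L) → [p2]□□xxy
Step 2: δ(p2, □) = (p0, x, R) → x[p0]□xxy
Step 3: δ(p0, □) = (p0, y, R) → xy[p0]xxy
Step 4: δ(p0, x) = (p2, □, L) → x[p2]y□xy

No transition is defined for δ(p2, y). By convention the machine halts and rejects.

Final tape (ignoring leading/trailing blanks): xy□xy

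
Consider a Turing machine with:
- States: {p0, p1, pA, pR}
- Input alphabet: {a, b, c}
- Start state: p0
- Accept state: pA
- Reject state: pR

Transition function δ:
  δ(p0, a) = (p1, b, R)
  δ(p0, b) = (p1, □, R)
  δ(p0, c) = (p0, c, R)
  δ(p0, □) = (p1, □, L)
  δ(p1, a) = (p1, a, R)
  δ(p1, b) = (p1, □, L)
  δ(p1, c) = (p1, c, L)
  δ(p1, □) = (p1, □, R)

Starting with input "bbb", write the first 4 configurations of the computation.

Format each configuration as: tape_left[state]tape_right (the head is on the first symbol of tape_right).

Transitions applied:
Step 1: δ(p0, b) = (p1, □, R)
Step 2: δ(p1, b) = (p1, □, L)
Step 3: δ(p1, □) = (p1, □, R)

The first 4 configurations are:
[p0]bbb ⊢ □[p1]bb ⊢ [p1]□□b ⊢ □[p1]□b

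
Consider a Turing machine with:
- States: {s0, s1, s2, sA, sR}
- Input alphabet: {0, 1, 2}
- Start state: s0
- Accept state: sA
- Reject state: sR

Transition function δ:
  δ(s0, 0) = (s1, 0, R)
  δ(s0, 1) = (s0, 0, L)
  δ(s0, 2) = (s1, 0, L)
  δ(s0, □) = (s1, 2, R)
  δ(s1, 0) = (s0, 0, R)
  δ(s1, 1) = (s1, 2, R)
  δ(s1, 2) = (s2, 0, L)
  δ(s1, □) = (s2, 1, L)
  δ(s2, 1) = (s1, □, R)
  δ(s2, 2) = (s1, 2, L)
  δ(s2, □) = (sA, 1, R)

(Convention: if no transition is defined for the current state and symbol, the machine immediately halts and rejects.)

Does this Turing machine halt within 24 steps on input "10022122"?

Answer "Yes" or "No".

Execution trace:
Initial: [s0]10022122
Step 1: δ(s0, 1) = (s0, 0, L) → [s0]□00022122
Step 2: δ(s0, □) = (s1, 2, R) → 2[s1]00022122
Step 3: δ(s1, 0) = (s0, 0, R) → 20[s0]0022122
Step 4: δ(s0, 0) = (s1, 0, R) → 200[s1]022122
Step 5: δ(s1, 0) = (s0, 0, R) → 2000[s0]22122
Step 6: δ(s0, 2) = (s1, 0, L) → 200[s1]002122
Step 7: δ(s1, 0) = (s0, 0, R) → 2000[s0]02122
Step 8: δ(s0, 0) = (s1, 0, R) → 20000[s1]2122
Step 9: δ(s1, 2) = (s2, 0, L) → 2000[s2]00122

No transition is defined for δ(s2, 0). By convention the machine halts and rejects.
The machine halted after 9 steps (within the 24-step bound).

Answer: Yes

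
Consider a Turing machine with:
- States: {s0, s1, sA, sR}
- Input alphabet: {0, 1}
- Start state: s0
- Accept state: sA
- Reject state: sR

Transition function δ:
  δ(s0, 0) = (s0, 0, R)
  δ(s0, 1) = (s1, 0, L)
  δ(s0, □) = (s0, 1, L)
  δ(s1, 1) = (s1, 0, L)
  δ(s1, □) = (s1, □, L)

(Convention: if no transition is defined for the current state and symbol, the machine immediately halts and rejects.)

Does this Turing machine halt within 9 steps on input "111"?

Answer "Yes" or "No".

Execution trace:
Initial: [s0]111
Step 1: δ(s0, 1) = (s1, 0, L) → [s1]□011
Step 2: δ(s1, □) = (s1, □, L) → [s1]□□011
Step 3: δ(s1, □) = (s1, □, L) → [s1]□□□011
Step 4: δ(s1, □) = (s1, □, L) → [s1]□□□□011
Step 5: δ(s1, □) = (s1, □, L) → [s1]□□□□□011
Step 6: δ(s1, □) = (s1, □, L) → [s1]□□□□□□011
Step 7: δ(s1, □) = (s1, □, L) → [s1]□□□□□□□011
Step 8: δ(s1, □) = (s1, □, L) → [s1]□□□□□□□□011
Step 9: δ(s1, □) = (s1, □, L) → [s1]□□□□□□□□□011

The machine has not reached a halting state after 9 steps.
The machine did not halt within the 9-step bound.

Answer: No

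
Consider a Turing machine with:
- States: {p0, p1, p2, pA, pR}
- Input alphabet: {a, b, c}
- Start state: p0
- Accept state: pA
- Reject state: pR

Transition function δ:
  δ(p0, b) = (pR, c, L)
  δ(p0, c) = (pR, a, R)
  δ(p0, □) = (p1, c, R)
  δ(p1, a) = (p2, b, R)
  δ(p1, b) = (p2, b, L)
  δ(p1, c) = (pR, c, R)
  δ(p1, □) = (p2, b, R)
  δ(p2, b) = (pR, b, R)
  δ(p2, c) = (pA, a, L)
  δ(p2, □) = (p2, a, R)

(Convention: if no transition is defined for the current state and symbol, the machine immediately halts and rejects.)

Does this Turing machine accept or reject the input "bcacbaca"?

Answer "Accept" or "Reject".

Execution trace:
Initial: [p0]bcacbaca
Step 1: δ(p0, b) = (pR, c, L) → [pR]□ccacbaca

The machine reaches the reject state pR and halts.

Answer: Reject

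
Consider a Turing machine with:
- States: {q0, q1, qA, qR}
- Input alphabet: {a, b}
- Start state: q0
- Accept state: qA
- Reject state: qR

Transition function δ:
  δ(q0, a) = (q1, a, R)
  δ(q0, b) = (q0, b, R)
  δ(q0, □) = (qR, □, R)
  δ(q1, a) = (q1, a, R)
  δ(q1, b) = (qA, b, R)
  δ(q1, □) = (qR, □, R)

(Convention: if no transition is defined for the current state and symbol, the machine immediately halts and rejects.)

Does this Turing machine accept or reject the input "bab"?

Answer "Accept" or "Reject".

Execution trace:
Initial: [q0]bab
Step 1: δ(q0, b) = (q0, b, R) → b[q0]ab
Step 2: δ(q0, a) = (q1, a, R) → ba[q1]b
Step 3: δ(q1, b) = (qA, b, R) → bab[qA]□

The machine reaches the accept state qA and halts.

Answer: Accept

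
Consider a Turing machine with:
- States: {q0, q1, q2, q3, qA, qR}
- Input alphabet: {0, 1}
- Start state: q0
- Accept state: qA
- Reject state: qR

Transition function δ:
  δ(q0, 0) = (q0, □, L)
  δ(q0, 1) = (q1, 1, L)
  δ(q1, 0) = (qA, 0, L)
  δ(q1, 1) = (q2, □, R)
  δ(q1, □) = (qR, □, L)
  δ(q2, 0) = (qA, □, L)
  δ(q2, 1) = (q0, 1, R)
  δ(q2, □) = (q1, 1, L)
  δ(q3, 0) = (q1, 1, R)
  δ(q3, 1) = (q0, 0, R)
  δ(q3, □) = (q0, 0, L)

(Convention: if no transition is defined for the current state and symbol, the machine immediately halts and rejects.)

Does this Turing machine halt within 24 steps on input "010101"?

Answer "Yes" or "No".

Execution trace:
Initial: [q0]010101
Step 1: δ(q0, 0) = (q0, □, L) → [q0]□□10101

No transition is defined for δ(q0, □). By convention the machine halts and rejects.
The machine halted after 1 step (within the 24-step bound).

Answer: Yes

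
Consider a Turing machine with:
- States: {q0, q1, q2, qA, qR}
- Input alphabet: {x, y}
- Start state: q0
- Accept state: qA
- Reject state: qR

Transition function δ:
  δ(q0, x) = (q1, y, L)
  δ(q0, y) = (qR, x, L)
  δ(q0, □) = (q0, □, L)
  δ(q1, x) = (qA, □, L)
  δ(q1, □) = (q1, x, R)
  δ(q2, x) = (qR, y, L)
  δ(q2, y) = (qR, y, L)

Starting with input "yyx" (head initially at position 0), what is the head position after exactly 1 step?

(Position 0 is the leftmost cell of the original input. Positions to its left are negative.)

Execution trace (head position shown):
Step 0: [q0]yyx  (head at position 0)
Step 1: move left → [qR]□xyx  (head at position -1)

After 1 step, the head is at position -1.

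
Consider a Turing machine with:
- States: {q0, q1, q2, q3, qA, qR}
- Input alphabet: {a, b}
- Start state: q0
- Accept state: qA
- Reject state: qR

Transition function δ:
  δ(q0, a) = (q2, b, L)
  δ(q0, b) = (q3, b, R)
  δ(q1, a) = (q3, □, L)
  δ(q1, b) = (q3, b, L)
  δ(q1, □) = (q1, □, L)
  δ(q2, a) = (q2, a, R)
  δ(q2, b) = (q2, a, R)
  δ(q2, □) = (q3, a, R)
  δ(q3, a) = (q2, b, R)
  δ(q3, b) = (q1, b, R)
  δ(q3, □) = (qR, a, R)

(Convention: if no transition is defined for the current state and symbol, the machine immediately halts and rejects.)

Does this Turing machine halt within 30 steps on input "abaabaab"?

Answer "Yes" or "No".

Execution trace:
Initial: [q0]abaabaab
Step 1: δ(q0, a) = (q2, b, L) → [q2]□bbaabaab
Step 2: δ(q2, □) = (q3, a, R) → a[q3]bbaabaab
Step 3: δ(q3, b) = (q1, b, R) → ab[q1]baabaab
Step 4: δ(q1, b) = (q3, b, L) → a[q3]bbaabaab
Step 5: δ(q3, b) = (q1, b, R) → ab[q1]baabaab
Step 6: δ(q1, b) = (q3, b, L) → a[q3]bbaabaab
Step 7: δ(q3, b) = (q1, b, R) → ab[q1]baabaab
Step 8: δ(q1, b) = (q3, b, L) → a[q3]bbaabaab
Step 9: δ(q3, b) = (q1, b, R) → ab[q1]baabaab
Step 10: δ(q1, b) = (q3, b, L) → a[q3]bbaabaab
Step 11: δ(q3, b) = (q1, b, R) → ab[q1]baabaab
Step 12: δ(q1, b) = (q3, b, L) → a[q3]bbaabaab
Step 13: δ(q3, b) = (q1, b, R) → ab[q1]baabaab
Step 14: δ(q1, b) = (q3, b, L) → a[q3]bbaabaab
Step 15: δ(q3, b) = (q1, b, R) → ab[q1]baabaab
Step 16: δ(q1, b) = (q3, b, L) → a[q3]bbaabaab
Step 17: δ(q3, b) = (q1, b, R) → ab[q1]baabaab
Step 18: δ(q1, b) = (q3, b, L) → a[q3]bbaabaab
Step 19: δ(q3, b) = (q1, b, R) → ab[q1]baabaab
Step 20: δ(q1, b) = (q3, b, L) → a[q3]bbaabaab
Step 21: δ(q3, b) = (q1, b, R) → ab[q1]baabaab
Step 22: δ(q1, b) = (q3, b, L) → a[q3]bbaabaab
Step 23: δ(q3, b) = (q1, b, R) → ab[q1]baabaab
Step 24: δ(q1, b) = (q3, b, L) → a[q3]bbaabaab
Step 25: δ(q3, b) = (q1, b, R) → ab[q1]baabaab
Step 26: δ(q1, b) = (q3, b, L) → a[q3]bbaabaab
Step 27: δ(q3, b) = (q1, b, R) → ab[q1]baabaab
Step 28: δ(q1, b) = (q3, b, L) → a[q3]bbaabaab
Step 29: δ(q3, b) = (q1, b, R) → ab[q1]baabaab
Step 30: δ(q1, b) = (q3, b, L) → a[q3]bbaabaab

The machine has not reached a halting state after 30 steps.
The machine did not halt within the 30-step bound.

Answer: No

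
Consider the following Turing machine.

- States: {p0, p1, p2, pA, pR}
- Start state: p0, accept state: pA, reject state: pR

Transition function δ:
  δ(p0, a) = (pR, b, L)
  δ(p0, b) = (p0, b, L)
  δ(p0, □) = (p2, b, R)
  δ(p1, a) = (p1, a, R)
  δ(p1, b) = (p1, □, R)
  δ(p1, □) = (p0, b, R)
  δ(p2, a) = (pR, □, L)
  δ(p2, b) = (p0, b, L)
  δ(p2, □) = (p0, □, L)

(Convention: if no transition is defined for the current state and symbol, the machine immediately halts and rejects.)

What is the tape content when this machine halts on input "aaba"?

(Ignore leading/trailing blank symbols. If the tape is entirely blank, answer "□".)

Execution trace:
Initial: [p0]aaba
Step 1: δ(p0, a) = (pR, b, L) → [pR]□baba

The machine reaches the reject state pR and halts.

Final tape (ignoring leading/trailing blanks): baba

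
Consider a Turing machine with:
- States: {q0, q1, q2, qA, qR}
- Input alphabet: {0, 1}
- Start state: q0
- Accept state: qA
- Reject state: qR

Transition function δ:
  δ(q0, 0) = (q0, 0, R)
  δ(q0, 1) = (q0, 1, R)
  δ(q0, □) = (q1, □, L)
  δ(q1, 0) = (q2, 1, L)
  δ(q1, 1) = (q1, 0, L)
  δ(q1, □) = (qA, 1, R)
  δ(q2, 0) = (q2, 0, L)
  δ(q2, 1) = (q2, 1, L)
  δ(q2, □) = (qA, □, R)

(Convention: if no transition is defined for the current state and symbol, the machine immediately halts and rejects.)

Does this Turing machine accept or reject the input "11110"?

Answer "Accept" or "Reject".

Execution trace:
Initial: [q0]11110
Step 1: δ(q0, 1) = (q0, 1, R) → 1[q0]1110
Step 2: δ(q0, 1) = (q0, 1, R) → 11[q0]110
Step 3: δ(q0, 1) = (q0, 1, R) → 111[q0]10
Step 4: δ(q0, 1) = (q0, 1, R) → 1111[q0]0
Step 5: δ(q0, 0) = (q0, 0, R) → 11110[q0]□
Step 6: δ(q0, □) = (q1, □, L) → 1111[q1]0□
Step 7: δ(q1, 0) = (q2, 1, L) → 111[q2]11□
Step 8: δ(q2, 1) = (q2, 1, L) → 11[q2]111□
Step 9: δ(q2, 1) = (q2, 1, L) → 1[q2]1111□
Step 10: δ(q2, 1) = (q2, 1, L) → [q2]11111□
Step 11: δ(q2, 1) = (q2, 1, L) → [q2]□11111□
Step 12: δ(q2, □) = (qA, □, R) → □[qA]11111□

The machine reaches the accept state qA and halts.

Answer: Accept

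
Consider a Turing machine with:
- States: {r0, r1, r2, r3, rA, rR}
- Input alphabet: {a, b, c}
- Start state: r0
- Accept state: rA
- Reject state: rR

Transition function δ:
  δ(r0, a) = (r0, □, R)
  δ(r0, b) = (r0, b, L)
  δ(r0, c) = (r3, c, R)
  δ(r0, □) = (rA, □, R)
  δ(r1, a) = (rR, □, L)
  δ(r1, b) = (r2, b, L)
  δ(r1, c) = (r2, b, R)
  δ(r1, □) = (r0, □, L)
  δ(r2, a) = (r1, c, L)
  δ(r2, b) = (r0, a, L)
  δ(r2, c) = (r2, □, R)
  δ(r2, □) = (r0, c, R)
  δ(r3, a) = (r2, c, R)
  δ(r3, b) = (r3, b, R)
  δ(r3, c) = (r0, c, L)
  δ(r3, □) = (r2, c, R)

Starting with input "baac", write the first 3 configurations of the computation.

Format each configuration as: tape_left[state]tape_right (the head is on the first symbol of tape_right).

Transitions applied:
Step 1: δ(r0, b) = (r0, b, L)
Step 2: δ(r0, □) = (rA, □, R)

The first 3 configurations are:
[r0]baac ⊢ [r0]□baac ⊢ □[rA]baac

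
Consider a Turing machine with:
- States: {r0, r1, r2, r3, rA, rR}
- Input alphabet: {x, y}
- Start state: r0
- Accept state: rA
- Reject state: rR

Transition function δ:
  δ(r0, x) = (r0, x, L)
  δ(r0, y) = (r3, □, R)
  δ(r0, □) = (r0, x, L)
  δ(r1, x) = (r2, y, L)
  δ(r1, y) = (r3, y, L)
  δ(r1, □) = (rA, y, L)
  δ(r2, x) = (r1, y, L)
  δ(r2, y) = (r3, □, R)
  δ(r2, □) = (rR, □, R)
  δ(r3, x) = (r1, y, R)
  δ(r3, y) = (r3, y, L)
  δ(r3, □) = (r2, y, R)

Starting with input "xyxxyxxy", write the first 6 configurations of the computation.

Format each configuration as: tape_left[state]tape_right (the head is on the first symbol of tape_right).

Transitions applied:
Step 1: δ(r0, x) = (r0, x, L)
Step 2: δ(r0, □) = (r0, x, L)
Step 3: δ(r0, □) = (r0, x, L)
Step 4: δ(r0, □) = (r0, x, L)
Step 5: δ(r0, □) = (r0, x, L)

The first 6 configurations are:
[r0]xyxxyxxy ⊢ [r0]□xyxxyxxy ⊢ [r0]□xxyxxyxxy ⊢ [r0]□xxxyxxyxxy ⊢ [r0]□xxxxyxxyxxy ⊢ [r0]□xxxxxyxxyxxy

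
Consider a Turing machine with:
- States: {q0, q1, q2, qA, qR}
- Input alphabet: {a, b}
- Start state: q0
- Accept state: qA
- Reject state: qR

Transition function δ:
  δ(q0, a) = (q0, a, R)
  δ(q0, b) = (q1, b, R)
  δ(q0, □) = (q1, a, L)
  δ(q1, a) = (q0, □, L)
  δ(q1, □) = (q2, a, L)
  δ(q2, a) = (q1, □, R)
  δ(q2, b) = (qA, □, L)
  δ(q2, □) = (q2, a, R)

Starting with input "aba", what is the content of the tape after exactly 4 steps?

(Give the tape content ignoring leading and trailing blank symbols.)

Execution trace:
Initial: [q0]aba
Step 1: δ(q0, a) = (q0, a, R) → a[q0]ba
Step 2: δ(q0, b) = (q1, b, R) → ab[q1]a
Step 3: δ(q1, a) = (q0, □, L) → a[q0]b□
Step 4: δ(q0, b) = (q1, b, R) → ab[q1]□

After 4 steps, the tape (ignoring leading/trailing blanks) is: ab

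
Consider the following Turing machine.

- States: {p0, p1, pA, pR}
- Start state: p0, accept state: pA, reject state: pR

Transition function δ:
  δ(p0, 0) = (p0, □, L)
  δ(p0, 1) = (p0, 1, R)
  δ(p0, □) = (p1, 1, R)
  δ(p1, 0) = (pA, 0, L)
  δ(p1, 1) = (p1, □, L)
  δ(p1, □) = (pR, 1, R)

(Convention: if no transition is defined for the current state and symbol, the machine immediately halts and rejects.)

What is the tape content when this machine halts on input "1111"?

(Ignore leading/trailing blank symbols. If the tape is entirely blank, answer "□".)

Execution trace:
Initial: [p0]1111
Step 1: δ(p0, 1) = (p0, 1, R) → 1[p0]111
Step 2: δ(p0, 1) = (p0, 1, R) → 11[p0]11
Step 3: δ(p0, 1) = (p0, 1, R) → 111[p0]1
Step 4: δ(p0, 1) = (p0, 1, R) → 1111[p0]□
Step 5: δ(p0, □) = (p1, 1, R) → 11111[p1]□
Step 6: δ(p1, □) = (pR, 1, R) → 111111[pR]□

The machine reaches the reject state pR and halts.

Final tape (ignoring leading/trailing blanks): 111111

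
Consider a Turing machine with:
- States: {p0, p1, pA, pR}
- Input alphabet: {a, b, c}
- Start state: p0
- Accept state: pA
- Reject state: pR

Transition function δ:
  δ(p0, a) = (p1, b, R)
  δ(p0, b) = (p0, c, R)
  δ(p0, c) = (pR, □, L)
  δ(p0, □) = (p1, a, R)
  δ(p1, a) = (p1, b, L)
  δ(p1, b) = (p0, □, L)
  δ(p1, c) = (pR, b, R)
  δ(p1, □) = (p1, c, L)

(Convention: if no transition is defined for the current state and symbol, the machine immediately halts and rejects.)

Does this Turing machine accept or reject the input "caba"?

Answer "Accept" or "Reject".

Execution trace:
Initial: [p0]caba
Step 1: δ(p0, c) = (pR, □, L) → [pR]□□aba

The machine reaches the reject state pR and halts.

Answer: Reject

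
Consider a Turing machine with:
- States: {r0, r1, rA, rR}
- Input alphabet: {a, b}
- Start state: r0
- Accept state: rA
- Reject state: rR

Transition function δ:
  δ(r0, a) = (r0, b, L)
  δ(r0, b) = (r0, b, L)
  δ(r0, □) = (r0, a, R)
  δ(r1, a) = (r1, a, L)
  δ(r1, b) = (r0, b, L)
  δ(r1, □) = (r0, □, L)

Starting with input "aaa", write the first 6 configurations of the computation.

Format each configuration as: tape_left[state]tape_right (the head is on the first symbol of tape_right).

Transitions applied:
Step 1: δ(r0, a) = (r0, b, L)
Step 2: δ(r0, □) = (r0, a, R)
Step 3: δ(r0, b) = (r0, b, L)
Step 4: δ(r0, a) = (r0, b, L)
Step 5: δ(r0, □) = (r0, a, R)

The first 6 configurations are:
[r0]aaa ⊢ [r0]□baa ⊢ a[r0]baa ⊢ [r0]abaa ⊢ [r0]□bbaa ⊢ a[r0]bbaa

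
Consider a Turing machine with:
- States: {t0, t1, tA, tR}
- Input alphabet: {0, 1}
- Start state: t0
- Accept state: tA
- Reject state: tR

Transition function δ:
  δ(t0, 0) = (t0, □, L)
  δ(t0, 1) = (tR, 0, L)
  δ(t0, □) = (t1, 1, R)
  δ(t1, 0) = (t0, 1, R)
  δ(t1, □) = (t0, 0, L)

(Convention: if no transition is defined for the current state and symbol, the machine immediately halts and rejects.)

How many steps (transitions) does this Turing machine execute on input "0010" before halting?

Execution trace:
Initial: [t0]0010
Step 1: δ(t0, 0) = (t0, □, L) → [t0]□□010
Step 2: δ(t0, □) = (t1, 1, R) → 1[t1]□010
Step 3: δ(t1, □) = (t0, 0, L) → [t0]10010
Step 4: δ(t0, 1) = (tR, 0, L) → [tR]□00010

The machine reaches the reject state tR and halts.

The machine executed 4 steps before halting.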